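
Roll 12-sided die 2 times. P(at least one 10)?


P(no 10)^2 = (11/12)^2 = 121/144
P(≥1) = 1 - 121/144 = 23/144

P = 23/144 ≈ 15.97%


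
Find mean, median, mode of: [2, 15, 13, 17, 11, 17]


Sorted: [2, 11, 13, 15, 17, 17]
Mean = 75/6 = 25/2
Median = 14
Freq: {2: 1, 15: 1, 13: 1, 17: 2, 11: 1}
Mode: [17]

Mean=25/2, Median=14, Mode=17


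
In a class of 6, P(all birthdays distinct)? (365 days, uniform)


P(all different) = Π(365-i)/365 for i=0..5
= (365/365)×(364/365)×...×(360/365)
= 0.959538

P ≈ 0.9595 ≈ 95.95%


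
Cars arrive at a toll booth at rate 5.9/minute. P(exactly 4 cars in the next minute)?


Poisson(λ=5.9): P(X=4) = e^(-λ)×λ^k/k!
= e^(-5.9) × 5.9^4 / 4!
≈ 0.002739444819 × 1211.7361 / 24 ≈ 0.138312

P(X=4) ≈ 0.138312 ≈ 13.83%


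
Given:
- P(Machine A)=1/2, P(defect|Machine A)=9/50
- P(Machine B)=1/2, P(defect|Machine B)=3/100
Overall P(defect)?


P(B) = Σ P(B|Aᵢ)×P(Aᵢ)
  9/50×1/2 = 9/100
  3/100×1/2 = 3/200
Sum = 21/200

P(defect) = 21/200 ≈ 10.50%


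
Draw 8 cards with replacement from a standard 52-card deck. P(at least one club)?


P(not a club) = 39/52 = 3/4
P(none in 8 draws) = (3/4)^8 = 6561/65536
P(≥1 club) = 1 - 6561/65536 = 58975/65536

P = 58975/65536 ≈ 89.99%


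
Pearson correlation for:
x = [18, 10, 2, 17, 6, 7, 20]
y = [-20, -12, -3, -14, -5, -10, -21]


n=7, Σx=80, Σy=-85, Σxy=-1244, Σx²=1202, Σy²=1315
r = (7×(-1244) - 80×(-85))/√((7×1202 - 80²)(7×1315 - (-85)²))
= -1908/√(2014×1980) = -1908/√3987720 ≈ -1908/1996.9276 ≈ -0.9555

r ≈ -0.9555


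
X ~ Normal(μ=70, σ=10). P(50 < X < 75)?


z₁=(50-70)/10=-2.0, z₂=(75-70)/10=0.5
P = Φ(0.5) - Φ(-2.0) = 0.691462 - 0.022750 = 0.668712 ≈ 0.6687

P(50 < X < 75) ≈ 0.6687


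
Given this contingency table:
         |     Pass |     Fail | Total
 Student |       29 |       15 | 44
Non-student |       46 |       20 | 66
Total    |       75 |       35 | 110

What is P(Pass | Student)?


P(Pass | Student) = 29/(29+15) = 29/44

P(Pass|Student) = 29/44 ≈ 65.91%


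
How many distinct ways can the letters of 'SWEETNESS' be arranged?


Letters: 9, freq: {'S': 3, 'W': 1, 'E': 3, 'T': 1, 'N': 1}
9!/(3!×1!×3!×1!×1!) = 362880/36 = 10080

10080


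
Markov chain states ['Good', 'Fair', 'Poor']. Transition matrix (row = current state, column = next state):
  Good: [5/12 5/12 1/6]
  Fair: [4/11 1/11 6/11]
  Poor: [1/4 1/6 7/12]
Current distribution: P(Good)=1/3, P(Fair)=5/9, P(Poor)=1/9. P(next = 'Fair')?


P(next=Fair) = Σᵢ P(now=i)×P(i→Fair)
= 1/3×5/12 + 5/9×1/11 + 1/9×1/6
= 5/36 + 5/99 + 1/54 = 247/1188

P = 247/1188 ≈ 0.2079


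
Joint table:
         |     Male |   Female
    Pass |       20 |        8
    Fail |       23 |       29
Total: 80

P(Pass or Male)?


P(Pass∨Male) = P(Pass) + P(Male) - P(Pass∧Male)
= (28 + 43 - 20)/80 = 51/80

P = 51/80 ≈ 63.75%


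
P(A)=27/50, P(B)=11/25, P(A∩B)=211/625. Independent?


P(A)×P(B) = 297/1250
P(A∩B) = 211/625
Not equal → NOT independent

No, not independent


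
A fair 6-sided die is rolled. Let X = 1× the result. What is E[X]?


E[die] = (1+6)/2 = 7/2
E[X] = 1 × 7/2 = 7/2

E[X] = 7/2


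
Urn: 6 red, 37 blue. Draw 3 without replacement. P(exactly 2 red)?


Hypergeometric: C(6,2)×C(37,1)/C(43,3)
= 15×37/12341 = 555/12341

P(X=2) = 555/12341 ≈ 4.50%


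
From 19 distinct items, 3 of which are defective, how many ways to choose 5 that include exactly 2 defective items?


Choose 2 of the 3 defective items and 3 of the other 16 items:
C(3,2)×C(16,3) = 3×560 = 1680

1680


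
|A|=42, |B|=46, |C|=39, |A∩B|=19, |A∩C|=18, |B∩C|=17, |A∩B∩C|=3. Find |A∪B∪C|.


|A∪B∪C| = 42+46+39-19-18-17+3 = 76

|A∪B∪C| = 76


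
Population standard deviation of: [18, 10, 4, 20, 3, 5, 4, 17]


Mean = 81/8
  (18-81/8)²=3969/64
  (10-81/8)²=1/64
  (4-81/8)²=2401/64
  (20-81/8)²=6241/64
  (3-81/8)²=3249/64
  (5-81/8)²=1681/64
  (4-81/8)²=2401/64
  (17-81/8)²=3025/64
Σ(x-μ)² = 2871/8
σ² = (2871/8)/8 = 2871/64

σ = √(2871/64) ≈ 6.6977


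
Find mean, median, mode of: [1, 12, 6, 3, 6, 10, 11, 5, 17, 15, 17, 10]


Sorted: [1, 3, 5, 6, 6, 10, 10, 11, 12, 15, 17, 17]
Mean = 113/12
Median = 10
Freq: {1: 1, 12: 1, 6: 2, 3: 1, 10: 2, 11: 1, 5: 1, 17: 2, 15: 1}
Mode: [6, 10, 17]

Mean=113/12, Median=10, Mode=[6, 10, 17]


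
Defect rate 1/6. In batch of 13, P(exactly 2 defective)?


Binomial: P(X=2) = C(13,2)×p^2×(1-p)^11
= 78 × 1/36 × 48828125/362797056 = 634765625/2176782336

P(X=2) = 634765625/2176782336 ≈ 29.16%


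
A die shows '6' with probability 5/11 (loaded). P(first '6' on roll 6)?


Geometric: P(X=6) = (1-p)^(k-1)×p = (6/11)^5×5/11 = 38880/1771561

P(X=6) = 38880/1771561 ≈ 2.19%


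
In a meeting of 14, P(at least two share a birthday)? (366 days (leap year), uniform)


P(all different) = Π(366-i)/366 for i=0..13
= 0.777440
P(match) = 1 - 0.777440 = 0.222560

P ≈ 0.2226 ≈ 22.26%


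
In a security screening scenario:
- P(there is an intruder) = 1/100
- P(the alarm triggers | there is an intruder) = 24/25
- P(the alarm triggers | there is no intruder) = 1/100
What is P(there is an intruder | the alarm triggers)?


Using Bayes' theorem:
P(A|B) = P(B|A)·P(A) / P(B)

P(the alarm triggers) = 24/25 × 1/100 + 1/100 × 99/100
= 6/625 + 99/10000 = 39/2000

P(there is an intruder|the alarm triggers) = (6/625) / (39/2000) = 32/65

P(there is an intruder|the alarm triggers) = 32/65 ≈ 49.23%


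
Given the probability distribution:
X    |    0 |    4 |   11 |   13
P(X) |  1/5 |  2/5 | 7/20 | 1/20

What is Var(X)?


E[X] = 61/10
E[X²] = 286/5
Var(X) = E[X²] - (E[X])² = 286/5 - 3721/100 = 1999/100

Var(X) = 1999/100 ≈ 19.9900


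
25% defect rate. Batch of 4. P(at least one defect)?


P(all good) = (3/4)^4 = 81/256
P(≥1 defect) = 175/256

P = 175/256 ≈ 68.36%


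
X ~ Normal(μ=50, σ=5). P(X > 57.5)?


z = (57.5-50)/5 = 1.5
P(X > 57.5) = 1 - P(Z ≤ 1.5) = 1 - 0.9332 = 0.0668

P(X > 57.5) ≈ 0.0668


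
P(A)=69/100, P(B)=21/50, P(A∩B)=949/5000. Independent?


P(A)×P(B) = 1449/5000
P(A∩B) = 949/5000
Not equal → NOT independent

No, not independent


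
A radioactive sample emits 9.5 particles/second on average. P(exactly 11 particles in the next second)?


Poisson(λ=9.5): P(X=11) = e^(-λ)×λ^k/k!
= e^(-9.5) × 9.5^11 / 11!
≈ 7.485182989e-05 × 56880009227.6 / 39916800 ≈ 0.106661

P(X=11) ≈ 0.106661 ≈ 10.67%


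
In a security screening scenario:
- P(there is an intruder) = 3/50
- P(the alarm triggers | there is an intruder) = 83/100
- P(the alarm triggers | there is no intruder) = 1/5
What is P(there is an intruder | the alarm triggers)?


Using Bayes' theorem:
P(A|B) = P(B|A)·P(A) / P(B)

P(the alarm triggers) = 83/100 × 3/50 + 1/5 × 47/50
= 249/5000 + 47/250 = 1189/5000

P(there is an intruder|the alarm triggers) = (249/5000) / (1189/5000) = 249/1189

P(there is an intruder|the alarm triggers) = 249/1189 ≈ 20.94%


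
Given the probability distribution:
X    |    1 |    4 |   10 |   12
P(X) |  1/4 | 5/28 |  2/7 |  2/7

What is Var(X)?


E[X] = 29/4
E[X²] = 2039/28
Var(X) = E[X²] - (E[X])² = 2039/28 - 841/16 = 2269/112

Var(X) = 2269/112 ≈ 20.2589


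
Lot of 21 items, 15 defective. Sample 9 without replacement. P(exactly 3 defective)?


Hypergeometric: C(15,3)×C(6,6)/C(21,9)
= 455×1/293930 = 1/646

P(X=3) = 1/646 ≈ 0.15%


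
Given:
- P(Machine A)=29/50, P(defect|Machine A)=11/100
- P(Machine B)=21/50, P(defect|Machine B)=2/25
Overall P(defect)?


P(B) = Σ P(B|Aᵢ)×P(Aᵢ)
  11/100×29/50 = 319/5000
  2/25×21/50 = 21/625
Sum = 487/5000

P(defect) = 487/5000 ≈ 9.74%


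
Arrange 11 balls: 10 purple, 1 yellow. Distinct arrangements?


11!/(10!×1!) = 11

11


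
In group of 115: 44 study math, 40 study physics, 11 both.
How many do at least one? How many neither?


|A∪B| = 44+40-11 = 73
Neither = 115-73 = 42

At least one: 73; Neither: 42


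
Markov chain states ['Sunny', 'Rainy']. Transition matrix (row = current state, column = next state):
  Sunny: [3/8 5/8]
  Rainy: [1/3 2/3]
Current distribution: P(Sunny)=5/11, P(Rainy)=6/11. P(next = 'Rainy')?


P(next=Rainy) = Σᵢ P(now=i)×P(i→Rainy)
= 5/11×5/8 + 6/11×2/3
= 25/88 + 4/11 = 57/88

P = 57/88 ≈ 0.6477


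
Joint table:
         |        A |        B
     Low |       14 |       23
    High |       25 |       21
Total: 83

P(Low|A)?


P(Low|A) = 14/(14+25) = 14/39

P = 14/39 ≈ 35.90%


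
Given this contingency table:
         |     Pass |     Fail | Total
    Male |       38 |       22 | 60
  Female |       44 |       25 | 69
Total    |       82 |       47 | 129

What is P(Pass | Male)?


P(Pass | Male) = 38/(38+22) = 38/60 = 19/30

P(Pass|Male) = 19/30 ≈ 63.33%


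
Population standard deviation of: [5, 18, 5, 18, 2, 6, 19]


Mean = 73/7
  (5-73/7)²=1444/49
  (18-73/7)²=2809/49
  (5-73/7)²=1444/49
  (18-73/7)²=2809/49
  (2-73/7)²=3481/49
  (6-73/7)²=961/49
  (19-73/7)²=3600/49
Σ(x-μ)² = 2364/7
σ² = (2364/7)/7 = 2364/49

σ = √(2364/49) ≈ 6.9459


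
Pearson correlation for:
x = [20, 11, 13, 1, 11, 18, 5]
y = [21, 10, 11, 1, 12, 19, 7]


n=7, Σx=79, Σy=81, Σxy=1183, Σx²=1161, Σy²=1217
r = (7×1183 - 79×81)/√((7×1161 - 79²)(7×1217 - 81²))
= 1882/√(1886×1958) = 1882/√3692788 ≈ 1882/1921.6628 ≈ 0.9794

r ≈ 0.9794


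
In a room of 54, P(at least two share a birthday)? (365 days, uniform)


P(all different) = Π(365-i)/365 for i=0..53
= 0.016123
P(match) = 1 - 0.016123 = 0.983877

P ≈ 0.9839 ≈ 98.39%


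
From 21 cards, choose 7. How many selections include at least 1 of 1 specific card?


Complement: C(21,7) - C(20,7) = 116280 - 77520 = 38760

38760


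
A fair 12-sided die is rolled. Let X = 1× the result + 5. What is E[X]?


E[die] = (1+12)/2 = 13/2
E[X] = 1×13/2 + 5 = 23/2

E[X] = 23/2


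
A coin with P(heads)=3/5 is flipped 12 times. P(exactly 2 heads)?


Binomial: P(X=2) = C(12,2)×p^2×(1-p)^10
= 66 × 9/25 × 1024/9765625 = 608256/244140625

P(X=2) = 608256/244140625 ≈ 0.25%


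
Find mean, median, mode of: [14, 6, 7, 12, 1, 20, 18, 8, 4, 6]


Sorted: [1, 4, 6, 6, 7, 8, 12, 14, 18, 20]
Mean = 96/10 = 48/5
Median = 15/2
Freq: {14: 1, 6: 2, 7: 1, 12: 1, 1: 1, 20: 1, 18: 1, 8: 1, 4: 1}
Mode: [6]

Mean=48/5, Median=15/2, Mode=6


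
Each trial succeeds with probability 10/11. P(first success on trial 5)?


Geometric: P(X=5) = (1-p)^(k-1)×p = (1/11)^4×10/11 = 10/161051

P(X=5) = 10/161051 ≈ 0.01%


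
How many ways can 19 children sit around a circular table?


Circular arrangements of 19 distinct objects: fix one position to break rotational symmetry.
(n-1)! = 18! = 6402373705728000

6402373705728000


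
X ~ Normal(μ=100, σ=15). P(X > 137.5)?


z = (137.5-100)/15 = 2.5
P(X > 137.5) = 1 - P(Z ≤ 2.5) = 1 - 0.9938 = 0.0062

P(X > 137.5) ≈ 0.0062


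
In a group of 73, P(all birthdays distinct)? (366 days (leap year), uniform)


P(all different) = Π(366-i)/366 for i=0..72
= (366/366)×(365/366)×...×(294/366)
= 0.000449

P ≈ 0.0004 ≈ 0.04%


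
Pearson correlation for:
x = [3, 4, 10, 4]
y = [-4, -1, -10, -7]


n=4, Σx=21, Σy=-22, Σxy=-144, Σx²=141, Σy²=166
r = (4×(-144) - 21×(-22))/√((4×141 - 21²)(4×166 - (-22)²))
= -114/√(123×180) = -114/√22140 ≈ -114/148.7952 ≈ -0.7662

r ≈ -0.7662


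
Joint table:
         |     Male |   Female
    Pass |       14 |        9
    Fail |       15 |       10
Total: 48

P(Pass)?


P(Pass) = (14+9)/48 = 23/48

P(Pass) = 23/48 ≈ 47.92%


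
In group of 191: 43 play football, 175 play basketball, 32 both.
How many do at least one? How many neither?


|A∪B| = 43+175-32 = 186
Neither = 191-186 = 5

At least one: 186; Neither: 5


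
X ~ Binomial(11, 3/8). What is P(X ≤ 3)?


P(X ≤ 3) = Σ P(X=i) for i=0..3
P(X=0) = 48828125/8589934592
P(X=1) = 322265625/8589934592
P(X=2) = 966796875/8589934592
P(X=3) = 1740234375/8589934592
Sum = 384765625/1073741824

P(X ≤ 3) = 384765625/1073741824 ≈ 35.83%


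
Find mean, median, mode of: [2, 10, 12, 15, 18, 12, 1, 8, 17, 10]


Sorted: [1, 2, 8, 10, 10, 12, 12, 15, 17, 18]
Mean = 105/10 = 21/2
Median = 11
Freq: {2: 1, 10: 2, 12: 2, 15: 1, 18: 1, 1: 1, 8: 1, 17: 1}
Mode: [10, 12]

Mean=21/2, Median=11, Mode=[10, 12]


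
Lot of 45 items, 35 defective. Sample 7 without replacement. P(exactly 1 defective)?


Hypergeometric: C(35,1)×C(10,6)/C(45,7)
= 35×210/45379620 = 245/1512654

P(X=1) = 245/1512654 ≈ 0.02%


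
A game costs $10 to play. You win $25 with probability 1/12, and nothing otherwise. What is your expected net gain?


E[gain] = (25-10)×1/12 + (-10)×11/12
= 5/4 - 55/6 = -95/12

Expected net gain = $-95/12 ≈ $-7.92


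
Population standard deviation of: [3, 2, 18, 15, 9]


Mean = 47/5
  (3-47/5)²=1024/25
  (2-47/5)²=1369/25
  (18-47/5)²=1849/25
  (15-47/5)²=784/25
  (9-47/5)²=4/25
Σ(x-μ)² = 1006/5
σ² = (1006/5)/5 = 1006/25

σ = √(1006/25) ≈ 6.3435


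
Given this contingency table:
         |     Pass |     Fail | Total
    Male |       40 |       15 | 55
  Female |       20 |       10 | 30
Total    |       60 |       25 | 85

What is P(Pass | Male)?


P(Pass | Male) = 40/(40+15) = 40/55 = 8/11

P(Pass|Male) = 8/11 ≈ 72.73%


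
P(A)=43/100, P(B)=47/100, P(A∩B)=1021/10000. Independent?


P(A)×P(B) = 2021/10000
P(A∩B) = 1021/10000
Not equal → NOT independent

No, not independent


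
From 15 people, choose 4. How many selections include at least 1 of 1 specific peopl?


Complement: C(15,4) - C(14,4) = 1365 - 1001 = 364

364


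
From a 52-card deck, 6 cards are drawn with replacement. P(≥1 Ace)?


P(not a Ace) = 48/52 = 12/13
P(none in 6 draws) = (12/13)^6 = 2985984/4826809
P(≥1 Ace) = 1 - 2985984/4826809 = 1840825/4826809

P = 1840825/4826809 ≈ 38.14%


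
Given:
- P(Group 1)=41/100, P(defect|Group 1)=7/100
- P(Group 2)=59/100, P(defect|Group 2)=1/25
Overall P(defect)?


P(B) = Σ P(B|Aᵢ)×P(Aᵢ)
  7/100×41/100 = 287/10000
  1/25×59/100 = 59/2500
Sum = 523/10000

P(defect) = 523/10000 ≈ 5.23%


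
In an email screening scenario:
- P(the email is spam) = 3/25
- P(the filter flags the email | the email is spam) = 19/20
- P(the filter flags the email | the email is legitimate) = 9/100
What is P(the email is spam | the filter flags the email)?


Using Bayes' theorem:
P(A|B) = P(B|A)·P(A) / P(B)

P(the filter flags the email) = 19/20 × 3/25 + 9/100 × 22/25
= 57/500 + 99/1250 = 483/2500

P(the email is spam|the filter flags the email) = (57/500) / (483/2500) = 95/161

P(the email is spam|the filter flags the email) = 95/161 ≈ 59.01%


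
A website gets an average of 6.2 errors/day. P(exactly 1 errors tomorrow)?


Poisson(λ=6.2): P(X=1) = e^(-λ)×λ^k/k!
= e^(-6.2) × 6.2^1 / 1!
≈ 0.002029430636 × 6.2 / 1 ≈ 0.012582

P(X=1) ≈ 0.012582 ≈ 1.26%


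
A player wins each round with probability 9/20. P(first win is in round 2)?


Geometric: P(X=2) = (1-p)^(k-1)×p = (11/20)^1×9/20 = 99/400

P(X=2) = 99/400 ≈ 24.75%


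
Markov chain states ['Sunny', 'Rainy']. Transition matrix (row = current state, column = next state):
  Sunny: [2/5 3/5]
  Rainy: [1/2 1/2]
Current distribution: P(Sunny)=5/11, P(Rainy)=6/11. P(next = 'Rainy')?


P(next=Rainy) = Σᵢ P(now=i)×P(i→Rainy)
= 5/11×3/5 + 6/11×1/2
= 3/11 + 3/11 = 6/11

P = 6/11 ≈ 0.5455


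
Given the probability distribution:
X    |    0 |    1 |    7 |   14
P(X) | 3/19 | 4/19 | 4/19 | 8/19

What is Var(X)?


E[X] = 144/19
E[X²] = 1768/19
Var(X) = E[X²] - (E[X])² = 1768/19 - 20736/361 = 12856/361

Var(X) = 12856/361 ≈ 35.6122


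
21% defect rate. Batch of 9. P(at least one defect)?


P(all good) = (79/100)^9 = 119851595982618319/1000000000000000000
P(≥1 defect) = 880148404017381681/1000000000000000000

P = 880148404017381681/1000000000000000000 ≈ 88.01%


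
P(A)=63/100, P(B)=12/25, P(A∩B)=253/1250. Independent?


P(A)×P(B) = 189/625
P(A∩B) = 253/1250
Not equal → NOT independent

No, not independent


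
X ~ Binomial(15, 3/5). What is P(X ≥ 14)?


P(X ≥ 14) = Σ P(X=i) for i=14..15
P(X=14) = 28697814/6103515625
P(X=15) = 14348907/30517578125
Sum = 157837977/30517578125

P(X ≥ 14) = 157837977/30517578125 ≈ 0.52%


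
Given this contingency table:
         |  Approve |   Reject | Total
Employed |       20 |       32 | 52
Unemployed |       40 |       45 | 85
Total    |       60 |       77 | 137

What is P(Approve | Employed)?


P(Approve | Employed) = 20/(20+32) = 20/52 = 5/13

P(Approve|Employed) = 5/13 ≈ 38.46%


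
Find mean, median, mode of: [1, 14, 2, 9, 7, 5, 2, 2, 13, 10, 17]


Sorted: [1, 2, 2, 2, 5, 7, 9, 10, 13, 14, 17]
Mean = 82/11
Median = 7
Freq: {1: 1, 14: 1, 2: 3, 9: 1, 7: 1, 5: 1, 13: 1, 10: 1, 17: 1}
Mode: [2]

Mean=82/11, Median=7, Mode=2


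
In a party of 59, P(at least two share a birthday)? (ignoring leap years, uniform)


P(all different) = Π(365-i)/365 for i=0..58
= 0.007011
P(match) = 1 - 0.007011 = 0.992989

P ≈ 0.9930 ≈ 99.30%


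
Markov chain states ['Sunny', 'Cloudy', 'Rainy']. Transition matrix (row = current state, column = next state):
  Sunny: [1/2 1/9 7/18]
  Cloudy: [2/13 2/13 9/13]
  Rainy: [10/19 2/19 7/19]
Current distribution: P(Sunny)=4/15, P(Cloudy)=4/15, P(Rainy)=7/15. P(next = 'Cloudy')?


P(next=Cloudy) = Σᵢ P(now=i)×P(i→Cloudy)
= 4/15×1/9 + 4/15×2/13 + 7/15×2/19
= 4/135 + 8/195 + 14/285 = 3994/33345

P = 3994/33345 ≈ 0.1198


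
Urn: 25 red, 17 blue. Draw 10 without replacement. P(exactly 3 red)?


Hypergeometric: C(25,3)×C(17,7)/C(42,10)
= 2300×19448/1471442973 = 18400/605283

P(X=3) = 18400/605283 ≈ 3.04%


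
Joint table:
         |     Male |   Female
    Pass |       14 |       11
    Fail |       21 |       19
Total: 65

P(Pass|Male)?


P(Pass|Male) = 14/(14+21) = 14/35 = 2/5

P = 2/5 ≈ 40.00%


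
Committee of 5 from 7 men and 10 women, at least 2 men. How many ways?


Count by #men:
  2M,3W: C(7,2)×C(10,3)=2520
  3M,2W: C(7,3)×C(10,2)=1575
  4M,1W: C(7,4)×C(10,1)=350
  5M,0W: C(7,5)×C(10,0)=21
Total = 4466

4466


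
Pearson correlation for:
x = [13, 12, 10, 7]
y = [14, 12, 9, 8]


n=4, Σx=42, Σy=43, Σxy=472, Σx²=462, Σy²=485
r = (4×472 - 42×43)/√((4×462 - 42²)(4×485 - 43²))
= 82/√(84×91) = 82/√7644 ≈ 82/87.4300 ≈ 0.9379

r ≈ 0.9379


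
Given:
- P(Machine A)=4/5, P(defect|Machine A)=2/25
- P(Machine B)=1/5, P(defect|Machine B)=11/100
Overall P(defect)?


P(B) = Σ P(B|Aᵢ)×P(Aᵢ)
  2/25×4/5 = 8/125
  11/100×1/5 = 11/500
Sum = 43/500

P(defect) = 43/500 ≈ 8.60%


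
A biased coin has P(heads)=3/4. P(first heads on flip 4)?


Geometric: P(X=4) = (1-p)^(k-1)×p = (1/4)^3×3/4 = 3/256

P(X=4) = 3/256 ≈ 1.17%


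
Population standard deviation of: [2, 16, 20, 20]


Mean = 58/4 = 29/2
  (2-29/2)²=625/4
  (16-29/2)²=9/4
  (20-29/2)²=121/4
  (20-29/2)²=121/4
Σ(x-μ)² = 219
σ² = 219/4

σ = √(219/4) ≈ 7.3993


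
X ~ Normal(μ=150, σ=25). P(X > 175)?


z = (175-150)/25 = 1.0
P(X > 175) = 1 - P(Z ≤ 1.0) = 1 - 0.8413 = 0.1587

P(X > 175) ≈ 0.1587


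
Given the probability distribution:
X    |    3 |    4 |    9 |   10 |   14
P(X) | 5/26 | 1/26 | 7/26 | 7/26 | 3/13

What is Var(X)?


E[X] = 118/13
E[X²] = 1252/13
Var(X) = E[X²] - (E[X])² = 1252/13 - 13924/169 = 2352/169

Var(X) = 2352/169 ≈ 13.9172


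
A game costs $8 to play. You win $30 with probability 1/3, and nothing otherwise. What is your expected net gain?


E[gain] = (30-8)×1/3 + (-8)×2/3
= 22/3 - 16/3 = 2

Expected net gain = $2 ≈ $2.00


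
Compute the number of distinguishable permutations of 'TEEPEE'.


Letters: 6, freq: {'T': 1, 'E': 4, 'P': 1}
6!/(1!×4!×1!) = 720/24 = 30

30


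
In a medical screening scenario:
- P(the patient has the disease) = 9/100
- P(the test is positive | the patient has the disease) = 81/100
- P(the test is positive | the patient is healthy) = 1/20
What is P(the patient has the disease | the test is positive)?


Using Bayes' theorem:
P(A|B) = P(B|A)·P(A) / P(B)

P(the test is positive) = 81/100 × 9/100 + 1/20 × 91/100
= 729/10000 + 91/2000 = 74/625

P(the patient has the disease|the test is positive) = (729/10000) / (74/625) = 729/1184

P(the patient has the disease|the test is positive) = 729/1184 ≈ 61.57%


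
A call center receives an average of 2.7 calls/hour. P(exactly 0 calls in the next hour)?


Poisson(λ=2.7): P(X=0) = e^(-λ)×λ^k/k!
= e^(-2.7) × 2.7^0 / 0!
≈ 0.06720551274 × 1 / 1 ≈ 0.067206

P(X=0) ≈ 0.067206 ≈ 6.72%


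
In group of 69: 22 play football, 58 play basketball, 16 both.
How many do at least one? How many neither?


|A∪B| = 22+58-16 = 64
Neither = 69-64 = 5

At least one: 64; Neither: 5


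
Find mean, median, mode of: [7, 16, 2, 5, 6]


Sorted: [2, 5, 6, 7, 16]
Mean = 36/5
Median = 6
Freq: {7: 1, 16: 1, 2: 1, 5: 1, 6: 1}
Mode: No mode

Mean=36/5, Median=6, Mode=No mode


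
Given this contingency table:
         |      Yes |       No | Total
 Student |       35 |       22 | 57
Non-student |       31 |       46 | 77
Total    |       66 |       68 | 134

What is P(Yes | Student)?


P(Yes | Student) = 35/(35+22) = 35/57

P(Yes|Student) = 35/57 ≈ 61.40%


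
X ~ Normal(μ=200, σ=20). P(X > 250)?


z = (250-200)/20 = 2.5
P(X > 250) = 1 - P(Z ≤ 2.5) = 1 - 0.9938 = 0.0062

P(X > 250) ≈ 0.0062


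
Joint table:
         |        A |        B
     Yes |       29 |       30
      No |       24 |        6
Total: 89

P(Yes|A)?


P(Yes|A) = 29/(29+24) = 29/53

P = 29/53 ≈ 54.72%


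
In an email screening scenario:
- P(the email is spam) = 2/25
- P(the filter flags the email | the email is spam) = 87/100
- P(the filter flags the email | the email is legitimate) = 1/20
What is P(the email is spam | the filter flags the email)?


Using Bayes' theorem:
P(A|B) = P(B|A)·P(A) / P(B)

P(the filter flags the email) = 87/100 × 2/25 + 1/20 × 23/25
= 87/1250 + 23/500 = 289/2500

P(the email is spam|the filter flags the email) = (87/1250) / (289/2500) = 174/289

P(the email is spam|the filter flags the email) = 174/289 ≈ 60.21%


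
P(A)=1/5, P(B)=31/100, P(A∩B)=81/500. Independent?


P(A)×P(B) = 31/500
P(A∩B) = 81/500
Not equal → NOT independent

No, not independent


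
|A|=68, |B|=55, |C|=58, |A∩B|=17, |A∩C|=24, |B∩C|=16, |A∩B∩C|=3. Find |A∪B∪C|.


|A∪B∪C| = 68+55+58-17-24-16+3 = 127

|A∪B∪C| = 127


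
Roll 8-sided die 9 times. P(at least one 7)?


P(no 7)^9 = (7/8)^9 = 40353607/134217728
P(≥1) = 1 - 40353607/134217728 = 93864121/134217728

P = 93864121/134217728 ≈ 69.93%


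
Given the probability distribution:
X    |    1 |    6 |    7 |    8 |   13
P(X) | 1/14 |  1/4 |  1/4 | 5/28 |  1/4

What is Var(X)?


E[X] = 8
E[X²] = 75
Var(X) = E[X²] - (E[X])² = 75 - 64 = 11

Var(X) = 11 ≈ 11.0000


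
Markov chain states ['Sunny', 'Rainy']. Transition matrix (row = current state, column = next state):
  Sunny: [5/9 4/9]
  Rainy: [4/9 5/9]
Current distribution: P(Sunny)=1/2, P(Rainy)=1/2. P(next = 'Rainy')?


P(next=Rainy) = Σᵢ P(now=i)×P(i→Rainy)
= 1/2×4/9 + 1/2×5/9
= 2/9 + 5/18 = 1/2

P = 1/2 ≈ 0.5000


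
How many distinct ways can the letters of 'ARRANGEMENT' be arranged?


Letters: 11, freq: {'A': 2, 'R': 2, 'N': 2, 'G': 1, 'E': 2, 'M': 1, 'T': 1}
11!/(2!×2!×2!×1!×2!×1!×1!) = 39916800/16 = 2494800

2494800


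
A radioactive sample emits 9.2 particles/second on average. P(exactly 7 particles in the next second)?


Poisson(λ=9.2): P(X=7) = e^(-λ)×λ^k/k!
= e^(-9.2) × 9.2^7 / 7!
≈ 0.0001010394018 × 5578466.01236 / 5040 ≈ 0.111834

P(X=7) ≈ 0.111834 ≈ 11.18%


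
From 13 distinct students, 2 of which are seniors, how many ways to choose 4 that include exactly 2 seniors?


Choose 2 of the 2 seniors and 2 of the other 11 students:
C(2,2)×C(11,2) = 1×55 = 55

55


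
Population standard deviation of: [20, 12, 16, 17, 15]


Mean = 80/5 = 16
  (20-16)²=16
  (12-16)²=16
  (16-16)²=0
  (17-16)²=1
  (15-16)²=1
Σ(x-μ)² = 34
σ² = 34/5

σ = √(34/5) ≈ 2.6077


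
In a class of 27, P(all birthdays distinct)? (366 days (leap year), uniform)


P(all different) = Π(366-i)/366 for i=0..26
= (366/366)×(365/366)×...×(340/366)
= 0.374173

P ≈ 0.3742 ≈ 37.42%


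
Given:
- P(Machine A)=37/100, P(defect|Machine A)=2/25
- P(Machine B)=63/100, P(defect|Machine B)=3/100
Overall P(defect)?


P(B) = Σ P(B|Aᵢ)×P(Aᵢ)
  2/25×37/100 = 37/1250
  3/100×63/100 = 189/10000
Sum = 97/2000

P(defect) = 97/2000 ≈ 4.85%


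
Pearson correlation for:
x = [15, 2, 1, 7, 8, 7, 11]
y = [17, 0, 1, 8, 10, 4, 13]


n=7, Σx=51, Σy=53, Σxy=563, Σx²=513, Σy²=639
r = (7×563 - 51×53)/√((7×513 - 51²)(7×639 - 53²))
= 1238/√(990×1664) = 1238/√1647360 ≈ 1238/1283.4952 ≈ 0.9646

r ≈ 0.9646


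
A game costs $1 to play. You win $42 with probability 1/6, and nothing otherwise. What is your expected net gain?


E[gain] = (42-1)×1/6 + (-1)×5/6
= 41/6 - 5/6 = 6

Expected net gain = $6 ≈ $6.00


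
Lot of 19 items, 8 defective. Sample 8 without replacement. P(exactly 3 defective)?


Hypergeometric: C(8,3)×C(11,5)/C(19,8)
= 56×462/75582 = 4312/12597

P(X=3) = 4312/12597 ≈ 34.23%


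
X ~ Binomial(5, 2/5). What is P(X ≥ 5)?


P(X ≥ 5) = Σ P(X=i) for i=5..5
P(X=5) = 32/3125
Sum = 32/3125

P(X ≥ 5) = 32/3125 ≈ 1.02%


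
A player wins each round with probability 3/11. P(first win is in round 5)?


Geometric: P(X=5) = (1-p)^(k-1)×p = (8/11)^4×3/11 = 12288/161051

P(X=5) = 12288/161051 ≈ 7.63%


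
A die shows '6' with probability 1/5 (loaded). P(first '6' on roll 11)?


Geometric: P(X=11) = (1-p)^(k-1)×p = (4/5)^10×1/5 = 1048576/48828125

P(X=11) = 1048576/48828125 ≈ 2.15%


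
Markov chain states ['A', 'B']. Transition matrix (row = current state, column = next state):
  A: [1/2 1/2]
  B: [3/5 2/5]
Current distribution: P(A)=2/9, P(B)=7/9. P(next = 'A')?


P(next=A) = Σᵢ P(now=i)×P(i→A)
= 2/9×1/2 + 7/9×3/5
= 1/9 + 7/15 = 26/45

P = 26/45 ≈ 0.5778


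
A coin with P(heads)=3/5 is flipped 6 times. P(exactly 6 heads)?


Binomial: P(X=6) = C(6,6)×p^6×(1-p)^0
= 1 × 729/15625 × 1 = 729/15625

P(X=6) = 729/15625 ≈ 4.67%


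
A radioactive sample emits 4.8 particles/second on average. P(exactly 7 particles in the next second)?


Poisson(λ=4.8): P(X=7) = e^(-λ)×λ^k/k!
= e^(-4.8) × 4.8^7 / 7!
≈ 0.008229747049 × 58706.8342272 / 5040 ≈ 0.095862

P(X=7) ≈ 0.095862 ≈ 9.59%


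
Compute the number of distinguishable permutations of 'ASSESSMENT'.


Letters: 10, freq: {'A': 1, 'S': 4, 'E': 2, 'M': 1, 'N': 1, 'T': 1}
10!/(1!×4!×2!×1!×1!×1!) = 3628800/48 = 75600

75600


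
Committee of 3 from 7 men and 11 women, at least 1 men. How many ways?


Count by #men:
  1M,2W: C(7,1)×C(11,2)=385
  2M,1W: C(7,2)×C(11,1)=231
  3M,0W: C(7,3)×C(11,0)=35
Total = 651

651


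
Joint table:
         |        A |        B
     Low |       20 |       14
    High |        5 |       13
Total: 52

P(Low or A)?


P(Low∨A) = P(Low) + P(A) - P(Low∧A)
= (34 + 25 - 20)/52 = 39/52 = 3/4

P = 3/4 ≈ 75.00%


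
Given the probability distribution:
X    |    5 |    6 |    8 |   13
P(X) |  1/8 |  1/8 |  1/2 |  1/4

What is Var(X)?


E[X] = 69/8
E[X²] = 655/8
Var(X) = E[X²] - (E[X])² = 655/8 - 4761/64 = 479/64

Var(X) = 479/64 ≈ 7.4844


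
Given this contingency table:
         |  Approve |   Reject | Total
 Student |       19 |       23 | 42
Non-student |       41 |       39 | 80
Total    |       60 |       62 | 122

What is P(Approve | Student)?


P(Approve | Student) = 19/(19+23) = 19/42

P(Approve|Student) = 19/42 ≈ 45.24%


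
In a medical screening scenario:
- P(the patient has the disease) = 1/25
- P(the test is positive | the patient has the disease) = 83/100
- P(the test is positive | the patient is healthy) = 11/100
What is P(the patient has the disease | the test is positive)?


Using Bayes' theorem:
P(A|B) = P(B|A)·P(A) / P(B)

P(the test is positive) = 83/100 × 1/25 + 11/100 × 24/25
= 83/2500 + 66/625 = 347/2500

P(the patient has the disease|the test is positive) = (83/2500) / (347/2500) = 83/347

P(the patient has the disease|the test is positive) = 83/347 ≈ 23.92%


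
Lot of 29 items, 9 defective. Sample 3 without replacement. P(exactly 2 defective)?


Hypergeometric: C(9,2)×C(20,1)/C(29,3)
= 36×20/3654 = 40/203

P(X=2) = 40/203 ≈ 19.70%


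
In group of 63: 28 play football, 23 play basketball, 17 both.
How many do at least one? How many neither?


|A∪B| = 28+23-17 = 34
Neither = 63-34 = 29

At least one: 34; Neither: 29


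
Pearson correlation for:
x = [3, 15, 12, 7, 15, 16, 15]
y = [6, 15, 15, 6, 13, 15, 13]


n=7, Σx=83, Σy=83, Σxy=1095, Σx²=1133, Σy²=1085
r = (7×1095 - 83×83)/√((7×1133 - 83²)(7×1085 - 83²))
= 776/√(1042×706) = 776/√735652 ≈ 776/857.7016 ≈ 0.9047

r ≈ 0.9047


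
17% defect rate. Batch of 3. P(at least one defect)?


P(all good) = (83/100)^3 = 571787/1000000
P(≥1 defect) = 428213/1000000

P = 428213/1000000 ≈ 42.82%


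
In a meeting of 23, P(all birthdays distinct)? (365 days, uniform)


P(all different) = Π(365-i)/365 for i=0..22
= (365/365)×(364/365)×...×(343/365)
= 0.492703

P ≈ 0.4927 ≈ 49.27%


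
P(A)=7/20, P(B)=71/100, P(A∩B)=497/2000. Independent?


P(A)×P(B) = 497/2000
P(A∩B) = 497/2000
Equal ✓ → Independent

Yes, independent


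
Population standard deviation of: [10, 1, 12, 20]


Mean = 43/4
  (10-43/4)²=9/16
  (1-43/4)²=1521/16
  (12-43/4)²=25/16
  (20-43/4)²=1369/16
Σ(x-μ)² = 731/4
σ² = (731/4)/4 = 731/16

σ = √(731/16) ≈ 6.7593


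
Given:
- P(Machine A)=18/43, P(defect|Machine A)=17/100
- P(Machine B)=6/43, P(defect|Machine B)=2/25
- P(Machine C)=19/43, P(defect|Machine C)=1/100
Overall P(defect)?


P(B) = Σ P(B|Aᵢ)×P(Aᵢ)
  17/100×18/43 = 153/2150
  2/25×6/43 = 12/1075
  1/100×19/43 = 19/4300
Sum = 373/4300

P(defect) = 373/4300 ≈ 8.67%


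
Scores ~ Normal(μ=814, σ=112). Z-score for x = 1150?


z = (x - μ)/σ = (1150 - 814)/112 = 3.0

z = 3.0


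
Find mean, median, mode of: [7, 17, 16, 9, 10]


Sorted: [7, 9, 10, 16, 17]
Mean = 59/5
Median = 10
Freq: {7: 1, 17: 1, 16: 1, 9: 1, 10: 1}
Mode: No mode

Mean=59/5, Median=10, Mode=No mode


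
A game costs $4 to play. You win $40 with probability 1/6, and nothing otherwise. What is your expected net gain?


E[gain] = (40-4)×1/6 + (-4)×5/6
= 6 - 10/3 = 8/3

Expected net gain = $8/3 ≈ $2.67


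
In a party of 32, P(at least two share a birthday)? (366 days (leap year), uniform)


P(all different) = Π(366-i)/366 for i=0..31
= 0.247626
P(match) = 1 - 0.247626 = 0.752374

P ≈ 0.7524 ≈ 75.24%


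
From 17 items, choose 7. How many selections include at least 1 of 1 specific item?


Complement: C(17,7) - C(16,7) = 19448 - 11440 = 8008

8008


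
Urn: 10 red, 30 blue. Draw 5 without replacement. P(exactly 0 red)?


Hypergeometric: C(10,0)×C(30,5)/C(40,5)
= 1×142506/658008 = 609/2812

P(X=0) = 609/2812 ≈ 21.66%


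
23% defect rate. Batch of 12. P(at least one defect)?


P(all good) = (77/100)^12 = 43439888521963583647921/1000000000000000000000000
P(≥1 defect) = 956560111478036416352079/1000000000000000000000000

P = 956560111478036416352079/1000000000000000000000000 ≈ 95.66%


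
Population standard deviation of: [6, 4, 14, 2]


Mean = 26/4 = 13/2
  (6-13/2)²=1/4
  (4-13/2)²=25/4
  (14-13/2)²=225/4
  (2-13/2)²=81/4
Σ(x-μ)² = 83
σ² = 83/4

σ = √(83/4) ≈ 4.5552


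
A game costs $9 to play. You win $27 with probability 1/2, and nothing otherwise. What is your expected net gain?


E[gain] = (27-9)×1/2 + (-9)×1/2
= 9 - 9/2 = 9/2

Expected net gain = $9/2 ≈ $4.50


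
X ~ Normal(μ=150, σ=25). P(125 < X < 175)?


z₁=(125-150)/25=-1.0, z₂=(175-150)/25=1.0
P = Φ(1.0) - Φ(-1.0) = 0.841345 - 0.158655 = 0.682690 ≈ 0.6827

P(125 < X < 175) ≈ 0.6827


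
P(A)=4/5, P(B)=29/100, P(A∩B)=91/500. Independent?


P(A)×P(B) = 29/125
P(A∩B) = 91/500
Not equal → NOT independent

No, not independent


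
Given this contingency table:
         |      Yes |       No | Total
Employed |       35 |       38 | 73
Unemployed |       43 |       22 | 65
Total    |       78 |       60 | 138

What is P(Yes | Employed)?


P(Yes | Employed) = 35/(35+38) = 35/73

P(Yes|Employed) = 35/73 ≈ 47.95%


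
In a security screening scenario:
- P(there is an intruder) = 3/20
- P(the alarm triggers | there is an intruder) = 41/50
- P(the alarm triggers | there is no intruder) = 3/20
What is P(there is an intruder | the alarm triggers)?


Using Bayes' theorem:
P(A|B) = P(B|A)·P(A) / P(B)

P(the alarm triggers) = 41/50 × 3/20 + 3/20 × 17/20
= 123/1000 + 51/400 = 501/2000

P(there is an intruder|the alarm triggers) = (123/1000) / (501/2000) = 82/167

P(there is an intruder|the alarm triggers) = 82/167 ≈ 49.10%


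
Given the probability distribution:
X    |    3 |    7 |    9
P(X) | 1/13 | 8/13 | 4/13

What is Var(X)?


E[X] = 95/13
E[X²] = 725/13
Var(X) = E[X²] - (E[X])² = 725/13 - 9025/169 = 400/169

Var(X) = 400/169 ≈ 2.3669


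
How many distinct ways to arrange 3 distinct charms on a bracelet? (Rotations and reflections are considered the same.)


Free circular arrangements: rotations and reflections both identified.
(n-1)!/2 = 2!/2 = 2/2 = 1

1


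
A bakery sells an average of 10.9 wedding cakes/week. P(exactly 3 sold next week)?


Poisson(λ=10.9): P(X=3) = e^(-λ)×λ^k/k!
= e^(-10.9) × 10.9^3 / 3!
≈ 1.8458234e-05 × 1295.029 / 6 ≈ 0.003984

P(X=3) ≈ 0.003984 ≈ 0.40%


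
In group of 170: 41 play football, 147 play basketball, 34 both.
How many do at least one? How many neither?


|A∪B| = 41+147-34 = 154
Neither = 170-154 = 16

At least one: 154; Neither: 16


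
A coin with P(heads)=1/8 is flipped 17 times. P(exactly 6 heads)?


Binomial: P(X=6) = C(17,6)×p^6×(1-p)^11
= 12376 × 1/262144 × 1977326743/8589934592 = 3058924471421/281474976710656

P(X=6) = 3058924471421/281474976710656 ≈ 1.09%


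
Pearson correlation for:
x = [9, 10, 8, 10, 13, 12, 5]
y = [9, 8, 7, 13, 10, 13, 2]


n=7, Σx=67, Σy=62, Σxy=643, Σx²=683, Σy²=636
r = (7×643 - 67×62)/√((7×683 - 67²)(7×636 - 62²))
= 347/√(292×608) = 347/√177536 ≈ 347/421.3502 ≈ 0.8235

r ≈ 0.8235


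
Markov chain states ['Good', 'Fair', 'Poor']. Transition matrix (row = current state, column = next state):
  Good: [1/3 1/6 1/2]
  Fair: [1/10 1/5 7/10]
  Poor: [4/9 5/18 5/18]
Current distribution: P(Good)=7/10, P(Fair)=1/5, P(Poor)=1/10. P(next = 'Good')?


P(next=Good) = Σᵢ P(now=i)×P(i→Good)
= 7/10×1/3 + 1/5×1/10 + 1/10×4/9
= 7/30 + 1/50 + 2/45 = 67/225

P = 67/225 ≈ 0.2978


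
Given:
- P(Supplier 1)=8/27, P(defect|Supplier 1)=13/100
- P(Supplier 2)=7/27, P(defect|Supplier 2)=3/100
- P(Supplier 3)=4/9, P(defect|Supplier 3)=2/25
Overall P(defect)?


P(B) = Σ P(B|Aᵢ)×P(Aᵢ)
  13/100×8/27 = 26/675
  3/100×7/27 = 7/900
  2/25×4/9 = 8/225
Sum = 221/2700

P(defect) = 221/2700 ≈ 8.19%


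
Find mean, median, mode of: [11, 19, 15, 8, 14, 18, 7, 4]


Sorted: [4, 7, 8, 11, 14, 15, 18, 19]
Mean = 96/8 = 12
Median = 25/2
Freq: {11: 1, 19: 1, 15: 1, 8: 1, 14: 1, 18: 1, 7: 1, 4: 1}
Mode: No mode

Mean=12, Median=25/2, Mode=No mode


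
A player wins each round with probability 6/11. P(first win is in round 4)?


Geometric: P(X=4) = (1-p)^(k-1)×p = (5/11)^3×6/11 = 750/14641

P(X=4) = 750/14641 ≈ 5.12%


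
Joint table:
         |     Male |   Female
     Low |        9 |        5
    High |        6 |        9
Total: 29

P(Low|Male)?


P(Low|Male) = 9/(9+6) = 9/15 = 3/5

P = 3/5 ≈ 60.00%


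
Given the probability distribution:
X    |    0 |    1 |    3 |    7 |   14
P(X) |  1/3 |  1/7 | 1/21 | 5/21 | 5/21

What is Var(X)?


E[X] = 37/7
E[X²] = 1237/21
Var(X) = E[X²] - (E[X])² = 1237/21 - 1369/49 = 4552/147

Var(X) = 4552/147 ≈ 30.9660


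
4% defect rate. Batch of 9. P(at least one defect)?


P(all good) = (24/25)^9 = 2641807540224/3814697265625
P(≥1 defect) = 1172889725401/3814697265625

P = 1172889725401/3814697265625 ≈ 30.75%


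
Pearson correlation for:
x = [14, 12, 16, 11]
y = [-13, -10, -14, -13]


n=4, Σx=53, Σy=-50, Σxy=-669, Σx²=717, Σy²=634
r = (4×(-669) - 53×(-50))/√((4×717 - 53²)(4×634 - (-50)²))
= -26/√(59×36) = -26/√2124 ≈ -26/46.0869 ≈ -0.5642

r ≈ -0.5642


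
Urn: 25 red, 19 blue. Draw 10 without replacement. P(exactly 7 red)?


Hypergeometric: C(25,7)×C(19,3)/C(44,10)
= 480700×969/2481256778 = 1114350/5936021

P(X=7) = 1114350/5936021 ≈ 18.77%


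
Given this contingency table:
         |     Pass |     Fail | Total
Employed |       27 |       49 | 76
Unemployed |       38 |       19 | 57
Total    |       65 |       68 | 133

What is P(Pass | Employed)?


P(Pass | Employed) = 27/(27+49) = 27/76

P(Pass|Employed) = 27/76 ≈ 35.53%


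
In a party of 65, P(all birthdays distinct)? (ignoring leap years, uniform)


P(all different) = Π(365-i)/365 for i=0..64
= (365/365)×(364/365)×...×(301/365)
= 0.002317

P ≈ 0.0023 ≈ 0.23%


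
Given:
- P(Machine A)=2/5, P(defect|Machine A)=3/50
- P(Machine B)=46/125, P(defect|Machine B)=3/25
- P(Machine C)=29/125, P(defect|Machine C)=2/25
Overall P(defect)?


P(B) = Σ P(B|Aᵢ)×P(Aᵢ)
  3/50×2/5 = 3/125
  3/25×46/125 = 138/3125
  2/25×29/125 = 58/3125
Sum = 271/3125

P(defect) = 271/3125 ≈ 8.67%


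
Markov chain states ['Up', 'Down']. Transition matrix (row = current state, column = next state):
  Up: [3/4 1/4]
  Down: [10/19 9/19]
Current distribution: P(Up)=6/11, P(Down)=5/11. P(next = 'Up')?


P(next=Up) = Σᵢ P(now=i)×P(i→Up)
= 6/11×3/4 + 5/11×10/19
= 9/22 + 50/209 = 271/418

P = 271/418 ≈ 0.6483


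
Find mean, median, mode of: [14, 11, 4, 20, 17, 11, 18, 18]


Sorted: [4, 11, 11, 14, 17, 18, 18, 20]
Mean = 113/8
Median = 31/2
Freq: {14: 1, 11: 2, 4: 1, 20: 1, 17: 1, 18: 2}
Mode: [11, 18]

Mean=113/8, Median=31/2, Mode=[11, 18]


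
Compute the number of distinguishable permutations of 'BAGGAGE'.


Letters: 7, freq: {'B': 1, 'A': 2, 'G': 3, 'E': 1}
7!/(1!×2!×3!×1!) = 5040/12 = 420

420


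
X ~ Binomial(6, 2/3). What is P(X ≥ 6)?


P(X ≥ 6) = Σ P(X=i) for i=6..6
P(X=6) = 64/729
Sum = 64/729

P(X ≥ 6) = 64/729 ≈ 8.78%


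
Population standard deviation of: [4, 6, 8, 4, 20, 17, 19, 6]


Mean = 84/8 = 21/2
  (4-21/2)²=169/4
  (6-21/2)²=81/4
  (8-21/2)²=25/4
  (4-21/2)²=169/4
  (20-21/2)²=361/4
  (17-21/2)²=169/4
  (19-21/2)²=289/4
  (6-21/2)²=81/4
Σ(x-μ)² = 336
σ² = 336/8 = 42

σ = √(42) ≈ 6.4807


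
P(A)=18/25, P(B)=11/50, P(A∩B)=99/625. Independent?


P(A)×P(B) = 99/625
P(A∩B) = 99/625
Equal ✓ → Independent

Yes, independent


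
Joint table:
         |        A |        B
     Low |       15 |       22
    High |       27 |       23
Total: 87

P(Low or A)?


P(Low∨A) = P(Low) + P(A) - P(Low∧A)
= (37 + 42 - 15)/87 = 64/87

P = 64/87 ≈ 73.56%


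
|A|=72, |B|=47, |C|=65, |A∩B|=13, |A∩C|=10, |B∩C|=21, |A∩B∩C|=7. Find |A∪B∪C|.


|A∪B∪C| = 72+47+65-13-10-21+7 = 147

|A∪B∪C| = 147


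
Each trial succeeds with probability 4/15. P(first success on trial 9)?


Geometric: P(X=9) = (1-p)^(k-1)×p = (11/15)^8×4/15 = 857435524/38443359375

P(X=9) = 857435524/38443359375 ≈ 2.23%
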